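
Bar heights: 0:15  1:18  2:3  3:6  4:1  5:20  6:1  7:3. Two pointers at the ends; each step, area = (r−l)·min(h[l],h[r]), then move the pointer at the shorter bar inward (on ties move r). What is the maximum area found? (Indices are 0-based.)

l=0 r=7: min(15,3)*7=21 best=21 *, r--
l=0 r=6: min(15,1)*6=6 best=21, r--
l=0 r=5: min(15,20)*5=75 best=75 *, l++
l=1 r=5: min(18,20)*4=72 best=75, l++
l=2 r=5: min(3,20)*3=9 best=75, l++
l=3 r=5: min(6,20)*2=12 best=75, l++
l=4 r=5: min(1,20)*1=1 best=75, l++

max area = 75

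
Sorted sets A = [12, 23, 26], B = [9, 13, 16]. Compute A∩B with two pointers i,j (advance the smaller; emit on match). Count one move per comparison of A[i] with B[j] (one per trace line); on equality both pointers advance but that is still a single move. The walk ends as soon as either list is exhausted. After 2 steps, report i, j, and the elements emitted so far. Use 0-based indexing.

i=1, j=1, emitted=[]

[i=0,j=0] 12>9 → j++
[i=0,j=1] 12<13 → i++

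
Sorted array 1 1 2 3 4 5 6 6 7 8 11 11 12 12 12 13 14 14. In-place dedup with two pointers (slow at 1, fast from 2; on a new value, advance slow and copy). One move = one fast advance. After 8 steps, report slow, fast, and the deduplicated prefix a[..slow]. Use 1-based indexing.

slow=7, fast=10, prefix=[1, 2, 3, 4, 5, 6, 7]

(s=1,f=2) a[fast]=1=a[slow] dup → fast++
(s=1,f=3) a[fast]=2≠a[slow]=1 write a[2]=2 → slow++,fast++
(s=2,f=4) a[fast]=3≠a[slow]=2 write a[3]=3 → slow++,fast++
(s=3,f=5) a[fast]=4≠a[slow]=3 write a[4]=4 → slow++,fast++
(s=4,f=6) a[fast]=5≠a[slow]=4 write a[5]=5 → slow++,fast++
(s=5,f=7) a[fast]=6≠a[slow]=5 write a[6]=6 → slow++,fast++
(s=6,f=8) a[fast]=6=a[slow] dup → fast++
(s=6,f=9) a[fast]=7≠a[slow]=6 write a[7]=7 → slow++,fast++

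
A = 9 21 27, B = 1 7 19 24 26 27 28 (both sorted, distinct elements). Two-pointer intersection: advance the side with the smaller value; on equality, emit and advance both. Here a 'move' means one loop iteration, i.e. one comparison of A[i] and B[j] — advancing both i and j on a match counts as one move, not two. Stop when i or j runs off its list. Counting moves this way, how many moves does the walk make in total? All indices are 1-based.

8 moves

[i=1,j=1] 9>1 → j++
[i=1,j=2] 9>7 → j++
[i=1,j=3] 9<19 → i++
[i=2,j=3] 21>19 → j++
[i=2,j=4] 21<24 → i++
[i=3,j=4] 27>24 → j++
[i=3,j=5] 27>26 → j++
[i=3,j=6] 27==27 emit → i++,j++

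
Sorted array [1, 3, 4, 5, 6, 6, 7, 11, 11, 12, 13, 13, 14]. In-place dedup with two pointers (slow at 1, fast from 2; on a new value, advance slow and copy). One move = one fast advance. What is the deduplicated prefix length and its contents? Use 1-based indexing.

length 10; prefix = [1, 3, 4, 5, 6, 7, 11, 12, 13, 14]

(s=1,f=2) a[fast]=3≠a[slow]=1 write a[2]=3 → slow++,fast++
(s=2,f=3) a[fast]=4≠a[slow]=3 write a[3]=4 → slow++,fast++
(s=3,f=4) a[fast]=5≠a[slow]=4 write a[4]=5 → slow++,fast++
(s=4,f=5) a[fast]=6≠a[slow]=5 write a[5]=6 → slow++,fast++
(s=5,f=6) a[fast]=6=a[slow] dup → fast++
(s=5,f=7) a[fast]=7≠a[slow]=6 write a[6]=7 → slow++,fast++
(s=6,f=8) a[fast]=11≠a[slow]=7 write a[7]=11 → slow++,fast++
(s=7,f=9) a[fast]=11=a[slow] dup → fast++
(s=7,f=10) a[fast]=12≠a[slow]=11 write a[8]=12 → slow++,fast++
(s=8,f=11) a[fast]=13≠a[slow]=12 write a[9]=13 → slow++,fast++
(s=9,f=12) a[fast]=13=a[slow] dup → fast++
(s=9,f=13) a[fast]=14≠a[slow]=13 write a[10]=14 → slow++,fast++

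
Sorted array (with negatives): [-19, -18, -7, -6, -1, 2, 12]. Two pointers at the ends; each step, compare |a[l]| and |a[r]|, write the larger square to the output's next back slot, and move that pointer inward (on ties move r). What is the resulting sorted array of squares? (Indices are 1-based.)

l=1 r=7: |-19|>|12| out[7]=361, l++
l=2 r=7: |-18|>|12| out[6]=324, l++
l=3 r=7: |-7|<=|12| out[5]=144, r--
l=3 r=6: |-7|>|2| out[4]=49, l++
l=4 r=6: |-6|>|2| out[3]=36, l++
l=5 r=6: |-1|<=|2| out[2]=4, r--
l=5 r=5: |-1|<=|-1| out[1]=1, r--

[1, 4, 36, 49, 144, 324, 361]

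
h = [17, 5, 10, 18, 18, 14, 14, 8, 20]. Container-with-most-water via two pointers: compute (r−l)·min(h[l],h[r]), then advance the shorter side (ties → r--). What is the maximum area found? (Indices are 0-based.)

[0,8] min(17,20)*8=136 best=136 * → l++
[1,8] min(5,20)*7=35 best=136 → l++
[2,8] min(10,20)*6=60 best=136 → l++
[3,8] min(18,20)*5=90 best=136 → l++
[4,8] min(18,20)*4=72 best=136 → l++
[5,8] min(14,20)*3=42 best=136 → l++
[6,8] min(14,20)*2=28 best=136 → l++
[7,8] min(8,20)*1=8 best=136 → l++

max area = 136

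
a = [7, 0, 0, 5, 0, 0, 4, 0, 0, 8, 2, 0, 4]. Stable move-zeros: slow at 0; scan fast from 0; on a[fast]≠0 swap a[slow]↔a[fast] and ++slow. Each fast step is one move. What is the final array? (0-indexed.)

slow=0 fast=0: a[fast]=7≠0 swap→a[0]=7, slow++,fast++
slow=1 fast=1: a[fast]=0, fast++
slow=1 fast=2: a[fast]=0, fast++
slow=1 fast=3: a[fast]=5≠0 swap→a[1]=5, slow++,fast++
slow=2 fast=4: a[fast]=0, fast++
slow=2 fast=5: a[fast]=0, fast++
slow=2 fast=6: a[fast]=4≠0 swap→a[2]=4, slow++,fast++
slow=3 fast=7: a[fast]=0, fast++
slow=3 fast=8: a[fast]=0, fast++
slow=3 fast=9: a[fast]=8≠0 swap→a[3]=8, slow++,fast++
slow=4 fast=10: a[fast]=2≠0 swap→a[4]=2, slow++,fast++
slow=5 fast=11: a[fast]=0, fast++
slow=5 fast=12: a[fast]=4≠0 swap→a[5]=4, slow++,fast++

[7, 5, 4, 8, 2, 4, 0, 0, 0, 0, 0, 0, 0]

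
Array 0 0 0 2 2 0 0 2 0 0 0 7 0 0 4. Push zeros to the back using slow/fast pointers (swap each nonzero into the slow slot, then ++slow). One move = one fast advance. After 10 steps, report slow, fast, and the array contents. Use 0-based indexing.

(s=0,f=0) a[fast]=0 → fast++
(s=0,f=1) a[fast]=0 → fast++
(s=0,f=2) a[fast]=0 → fast++
(s=0,f=3) a[fast]=2≠0 swap→a[0]=2 → slow++,fast++
(s=1,f=4) a[fast]=2≠0 swap→a[1]=2 → slow++,fast++
(s=2,f=5) a[fast]=0 → fast++
(s=2,f=6) a[fast]=0 → fast++
(s=2,f=7) a[fast]=2≠0 swap→a[2]=2 → slow++,fast++
(s=3,f=8) a[fast]=0 → fast++
(s=3,f=9) a[fast]=0 → fast++

slow=3, fast=10, a=[2, 2, 2, 0, 0, 0, 0, 0, 0, 0, 0, 7, 0, 0, 4]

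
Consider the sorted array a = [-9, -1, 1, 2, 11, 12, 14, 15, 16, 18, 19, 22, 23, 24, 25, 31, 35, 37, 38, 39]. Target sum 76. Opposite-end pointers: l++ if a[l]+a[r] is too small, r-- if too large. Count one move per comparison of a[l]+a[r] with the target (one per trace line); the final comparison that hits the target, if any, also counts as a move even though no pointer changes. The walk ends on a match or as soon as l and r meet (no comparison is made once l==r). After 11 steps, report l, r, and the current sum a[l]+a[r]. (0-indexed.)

[0,19] -9+39=30 <76 → l++
[1,19] -1+39=38 <76 → l++
[2,19] 1+39=40 <76 → l++
[3,19] 2+39=41 <76 → l++
[4,19] 11+39=50 <76 → l++
[5,19] 12+39=51 <76 → l++
[6,19] 14+39=53 <76 → l++
[7,19] 15+39=54 <76 → l++
[8,19] 16+39=55 <76 → l++
[9,19] 18+39=57 <76 → l++
[10,19] 19+39=58 <76 → l++

l=11, r=19, sum=61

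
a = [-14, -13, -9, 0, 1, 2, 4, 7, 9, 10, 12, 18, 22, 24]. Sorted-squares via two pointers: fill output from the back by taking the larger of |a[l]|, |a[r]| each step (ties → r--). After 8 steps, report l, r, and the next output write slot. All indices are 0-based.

l=0 r=13: |-14|<=|24| out[13]=576, r--
l=0 r=12: |-14|<=|22| out[12]=484, r--
l=0 r=11: |-14|<=|18| out[11]=324, r--
l=0 r=10: |-14|>|12| out[10]=196, l++
l=1 r=10: |-13|>|12| out[9]=169, l++
l=2 r=10: |-9|<=|12| out[8]=144, r--
l=2 r=9: |-9|<=|10| out[7]=100, r--
l=2 r=8: |-9|<=|9| out[6]=81, r--

l=2, r=7, next write slot=5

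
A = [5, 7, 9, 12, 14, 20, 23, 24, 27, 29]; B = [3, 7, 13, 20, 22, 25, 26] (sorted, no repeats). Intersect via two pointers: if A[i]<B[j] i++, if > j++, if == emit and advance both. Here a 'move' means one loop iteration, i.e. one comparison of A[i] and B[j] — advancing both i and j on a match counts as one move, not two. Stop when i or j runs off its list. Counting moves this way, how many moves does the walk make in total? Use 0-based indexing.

13 moves

[i=0,j=0] 5>3 → j++
[i=0,j=1] 5<7 → i++
[i=1,j=1] 7==7 emit → i++,j++
[i=2,j=2] 9<13 → i++
[i=3,j=2] 12<13 → i++
[i=4,j=2] 14>13 → j++
[i=4,j=3] 14<20 → i++
[i=5,j=3] 20==20 emit → i++,j++
[i=6,j=4] 23>22 → j++
[i=6,j=5] 23<25 → i++
[i=7,j=5] 24<25 → i++
[i=8,j=5] 27>25 → j++
[i=8,j=6] 27>26 → j++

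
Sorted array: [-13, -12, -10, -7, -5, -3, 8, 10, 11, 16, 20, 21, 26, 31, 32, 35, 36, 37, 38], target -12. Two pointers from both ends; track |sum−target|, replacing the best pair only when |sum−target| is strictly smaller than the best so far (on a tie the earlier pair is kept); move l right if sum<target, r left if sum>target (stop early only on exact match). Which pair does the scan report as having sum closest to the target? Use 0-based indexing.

pair (-7, -5) with sum -12 (|Δ|=0)

[0,18] -13+38=25 d=37 * → r--
[0,17] -13+37=24 d=36 * → r--
[0,16] -13+36=23 d=35 * → r--
[0,15] -13+35=22 d=34 * → r--
[0,14] -13+32=19 d=31 * → r--
[0,13] -13+31=18 d=30 * → r--
[0,12] -13+26=13 d=25 * → r--
[0,11] -13+21=8 d=20 * → r--
[0,10] -13+20=7 d=19 * → r--
[0,9] -13+16=3 d=15 * → r--
[0,8] -13+11=-2 d=10 * → r--
[0,7] -13+10=-3 d=9 * → r--
[0,6] -13+8=-5 d=7 * → r--
[0,5] -13+-3=-16 d=4 * → l++
[1,5] -12+-3=-15 d=3 * → l++
[2,5] -10+-3=-13 d=1 * → l++
[3,5] -7+-3=-10 d=2 → r--
[3,4] -7+-5=-12 d=0 * → stop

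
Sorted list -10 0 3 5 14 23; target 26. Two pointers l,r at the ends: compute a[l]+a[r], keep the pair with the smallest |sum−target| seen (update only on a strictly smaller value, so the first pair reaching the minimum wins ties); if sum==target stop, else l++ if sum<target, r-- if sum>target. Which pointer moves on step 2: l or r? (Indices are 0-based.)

[0,5] -10+23=13 d=13 * → l++
[1,5] 0+23=23 d=3 * → l++

l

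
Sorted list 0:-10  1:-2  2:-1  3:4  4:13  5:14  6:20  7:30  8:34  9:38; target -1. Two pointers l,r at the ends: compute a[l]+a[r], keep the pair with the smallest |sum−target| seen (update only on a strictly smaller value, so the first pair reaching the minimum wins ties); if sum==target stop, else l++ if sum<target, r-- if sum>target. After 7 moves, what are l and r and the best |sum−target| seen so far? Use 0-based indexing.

l=1, r=3, best |Δ|=4

[0,9] -10+38=28 d=29 * → r--
[0,8] -10+34=24 d=25 * → r--
[0,7] -10+30=20 d=21 * → r--
[0,6] -10+20=10 d=11 * → r--
[0,5] -10+14=4 d=5 * → r--
[0,4] -10+13=3 d=4 * → r--
[0,3] -10+4=-6 d=5 → l++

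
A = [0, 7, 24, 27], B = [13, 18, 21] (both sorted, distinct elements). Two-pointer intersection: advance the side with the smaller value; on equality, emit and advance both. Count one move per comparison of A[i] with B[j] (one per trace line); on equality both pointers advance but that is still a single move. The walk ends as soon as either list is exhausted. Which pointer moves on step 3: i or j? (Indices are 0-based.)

i=0 j=0: 0<13, i++
i=1 j=0: 7<13, i++
i=2 j=0: 24>13, j++

j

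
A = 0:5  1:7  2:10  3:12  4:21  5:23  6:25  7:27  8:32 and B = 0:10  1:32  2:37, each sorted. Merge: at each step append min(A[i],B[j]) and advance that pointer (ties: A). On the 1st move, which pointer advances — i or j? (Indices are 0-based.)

[i=0,j=0] A[i]=5<=B[j]=10 take 5 → i++

i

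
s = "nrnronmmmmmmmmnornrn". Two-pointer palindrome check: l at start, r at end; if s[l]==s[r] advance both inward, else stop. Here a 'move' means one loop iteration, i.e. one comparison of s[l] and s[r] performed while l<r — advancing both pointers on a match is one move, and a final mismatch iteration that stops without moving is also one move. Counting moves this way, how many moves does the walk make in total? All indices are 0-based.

l=0 r=19: 'n'=='n', l++,r--
l=1 r=18: 'r'=='r', l++,r--
l=2 r=17: 'n'=='n', l++,r--
l=3 r=16: 'r'=='r', l++,r--
l=4 r=15: 'o'=='o', l++,r--
l=5 r=14: 'n'=='n', l++,r--
l=6 r=13: 'm'=='m', l++,r--
l=7 r=12: 'm'=='m', l++,r--
l=8 r=11: 'm'=='m', l++,r--
l=9 r=10: 'm'=='m', l++,r--

10 moves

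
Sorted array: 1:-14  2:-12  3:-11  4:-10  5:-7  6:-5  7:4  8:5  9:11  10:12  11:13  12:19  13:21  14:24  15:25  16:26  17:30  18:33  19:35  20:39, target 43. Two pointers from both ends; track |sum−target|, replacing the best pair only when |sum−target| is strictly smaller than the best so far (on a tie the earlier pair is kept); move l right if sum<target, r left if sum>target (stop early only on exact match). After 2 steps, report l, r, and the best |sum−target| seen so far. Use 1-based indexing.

l=3, r=20, best |Δ|=16

l=1 r=20: -14+39=25 d=18 *, l++
l=2 r=20: -12+39=27 d=16 *, l++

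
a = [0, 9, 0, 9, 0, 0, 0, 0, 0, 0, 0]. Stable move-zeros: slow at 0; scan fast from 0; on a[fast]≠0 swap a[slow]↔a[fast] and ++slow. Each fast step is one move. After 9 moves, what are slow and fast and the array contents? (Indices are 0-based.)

slow=0 fast=0: a[fast]=0, fast++
slow=0 fast=1: a[fast]=9≠0 swap→a[0]=9, slow++,fast++
slow=1 fast=2: a[fast]=0, fast++
slow=1 fast=3: a[fast]=9≠0 swap→a[1]=9, slow++,fast++
slow=2 fast=4: a[fast]=0, fast++
slow=2 fast=5: a[fast]=0, fast++
slow=2 fast=6: a[fast]=0, fast++
slow=2 fast=7: a[fast]=0, fast++
slow=2 fast=8: a[fast]=0, fast++

slow=2, fast=9, a=[9, 9, 0, 0, 0, 0, 0, 0, 0, 0, 0]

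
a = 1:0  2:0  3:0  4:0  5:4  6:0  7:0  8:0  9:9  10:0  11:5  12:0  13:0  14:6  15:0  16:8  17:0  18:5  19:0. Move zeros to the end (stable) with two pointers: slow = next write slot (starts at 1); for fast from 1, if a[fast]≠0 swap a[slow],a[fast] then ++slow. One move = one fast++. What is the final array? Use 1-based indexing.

[4, 9, 5, 6, 8, 5, 0, 0, 0, 0, 0, 0, 0, 0, 0, 0, 0, 0, 0]

slow=1 fast=1: a[fast]=0, fast++
slow=1 fast=2: a[fast]=0, fast++
slow=1 fast=3: a[fast]=0, fast++
slow=1 fast=4: a[fast]=0, fast++
slow=1 fast=5: a[fast]=4≠0 swap→a[1]=4, slow++,fast++
slow=2 fast=6: a[fast]=0, fast++
slow=2 fast=7: a[fast]=0, fast++
slow=2 fast=8: a[fast]=0, fast++
slow=2 fast=9: a[fast]=9≠0 swap→a[2]=9, slow++,fast++
slow=3 fast=10: a[fast]=0, fast++
slow=3 fast=11: a[fast]=5≠0 swap→a[3]=5, slow++,fast++
slow=4 fast=12: a[fast]=0, fast++
slow=4 fast=13: a[fast]=0, fast++
slow=4 fast=14: a[fast]=6≠0 swap→a[4]=6, slow++,fast++
slow=5 fast=15: a[fast]=0, fast++
slow=5 fast=16: a[fast]=8≠0 swap→a[5]=8, slow++,fast++
slow=6 fast=17: a[fast]=0, fast++
slow=6 fast=18: a[fast]=5≠0 swap→a[6]=5, slow++,fast++
slow=7 fast=19: a[fast]=0, fast++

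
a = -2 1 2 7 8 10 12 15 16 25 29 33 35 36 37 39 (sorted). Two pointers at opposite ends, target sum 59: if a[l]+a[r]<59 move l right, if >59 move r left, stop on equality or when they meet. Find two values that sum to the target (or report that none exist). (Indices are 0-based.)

no pair

l=0 r=15: -2+39=37 <59, l++
l=1 r=15: 1+39=40 <59, l++
l=2 r=15: 2+39=41 <59, l++
l=3 r=15: 7+39=46 <59, l++
l=4 r=15: 8+39=47 <59, l++
l=5 r=15: 10+39=49 <59, l++
l=6 r=15: 12+39=51 <59, l++
l=7 r=15: 15+39=54 <59, l++
l=8 r=15: 16+39=55 <59, l++
l=9 r=15: 25+39=64 >59, r--
l=9 r=14: 25+37=62 >59, r--
l=9 r=13: 25+36=61 >59, r--
l=9 r=12: 25+35=60 >59, r--
l=9 r=11: 25+33=58 <59, l++
l=10 r=11: 29+33=62 >59, r--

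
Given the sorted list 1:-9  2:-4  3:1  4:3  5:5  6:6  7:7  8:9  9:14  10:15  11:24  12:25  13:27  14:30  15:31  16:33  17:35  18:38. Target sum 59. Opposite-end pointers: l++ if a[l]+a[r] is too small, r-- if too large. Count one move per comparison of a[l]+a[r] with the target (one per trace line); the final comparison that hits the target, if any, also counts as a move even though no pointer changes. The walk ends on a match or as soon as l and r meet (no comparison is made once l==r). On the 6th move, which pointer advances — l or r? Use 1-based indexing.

l=1 r=18: -9+38=29 <59, l++
l=2 r=18: -4+38=34 <59, l++
l=3 r=18: 1+38=39 <59, l++
l=4 r=18: 3+38=41 <59, l++
l=5 r=18: 5+38=43 <59, l++
l=6 r=18: 6+38=44 <59, l++

l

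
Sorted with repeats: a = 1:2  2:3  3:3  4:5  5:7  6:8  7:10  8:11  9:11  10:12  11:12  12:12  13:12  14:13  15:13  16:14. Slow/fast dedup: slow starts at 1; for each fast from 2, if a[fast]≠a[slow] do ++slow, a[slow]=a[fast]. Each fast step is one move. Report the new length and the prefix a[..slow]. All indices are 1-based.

length 10; prefix = [2, 3, 5, 7, 8, 10, 11, 12, 13, 14]

(s=1,f=2) a[fast]=3≠a[slow]=2 write a[2]=3 → slow++,fast++
(s=2,f=3) a[fast]=3=a[slow] dup → fast++
(s=2,f=4) a[fast]=5≠a[slow]=3 write a[3]=5 → slow++,fast++
(s=3,f=5) a[fast]=7≠a[slow]=5 write a[4]=7 → slow++,fast++
(s=4,f=6) a[fast]=8≠a[slow]=7 write a[5]=8 → slow++,fast++
(s=5,f=7) a[fast]=10≠a[slow]=8 write a[6]=10 → slow++,fast++
(s=6,f=8) a[fast]=11≠a[slow]=10 write a[7]=11 → slow++,fast++
(s=7,f=9) a[fast]=11=a[slow] dup → fast++
(s=7,f=10) a[fast]=12≠a[slow]=11 write a[8]=12 → slow++,fast++
(s=8,f=11) a[fast]=12=a[slow] dup → fast++
(s=8,f=12) a[fast]=12=a[slow] dup → fast++
(s=8,f=13) a[fast]=12=a[slow] dup → fast++
(s=8,f=14) a[fast]=13≠a[slow]=12 write a[9]=13 → slow++,fast++
(s=9,f=15) a[fast]=13=a[slow] dup → fast++
(s=9,f=16) a[fast]=14≠a[slow]=13 write a[10]=14 → slow++,fast++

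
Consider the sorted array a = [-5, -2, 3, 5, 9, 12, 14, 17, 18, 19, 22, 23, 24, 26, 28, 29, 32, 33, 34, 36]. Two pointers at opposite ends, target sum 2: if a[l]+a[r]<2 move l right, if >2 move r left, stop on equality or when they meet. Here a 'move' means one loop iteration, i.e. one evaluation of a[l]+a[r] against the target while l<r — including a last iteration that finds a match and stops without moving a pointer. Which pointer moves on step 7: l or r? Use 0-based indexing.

r

[0,19] -5+36=31 >2 → r--
[0,18] -5+34=29 >2 → r--
[0,17] -5+33=28 >2 → r--
[0,16] -5+32=27 >2 → r--
[0,15] -5+29=24 >2 → r--
[0,14] -5+28=23 >2 → r--
[0,13] -5+26=21 >2 → r--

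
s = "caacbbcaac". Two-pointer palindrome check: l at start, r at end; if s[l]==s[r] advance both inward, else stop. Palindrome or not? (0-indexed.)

l=0 r=9: 'c'=='c', l++,r--
l=1 r=8: 'a'=='a', l++,r--
l=2 r=7: 'a'=='a', l++,r--
l=3 r=6: 'c'=='c', l++,r--
l=4 r=5: 'b'=='b', l++,r--

palindrome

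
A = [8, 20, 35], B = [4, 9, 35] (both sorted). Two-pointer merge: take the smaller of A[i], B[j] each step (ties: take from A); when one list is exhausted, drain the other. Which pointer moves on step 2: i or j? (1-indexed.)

i

[i=1,j=1] A[i]=8>B[j]=4 take 4 → j++
[i=1,j=2] A[i]=8<=B[j]=9 take 8 → i++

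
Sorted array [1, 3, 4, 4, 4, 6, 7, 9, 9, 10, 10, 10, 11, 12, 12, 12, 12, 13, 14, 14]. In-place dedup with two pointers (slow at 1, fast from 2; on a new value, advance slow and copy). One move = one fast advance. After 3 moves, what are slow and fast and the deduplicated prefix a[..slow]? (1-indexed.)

slow=1 fast=2: a[fast]=3≠a[slow]=1 write a[2]=3, slow++,fast++
slow=2 fast=3: a[fast]=4≠a[slow]=3 write a[3]=4, slow++,fast++
slow=3 fast=4: a[fast]=4=a[slow] dup, fast++

slow=3, fast=5, prefix=[1, 3, 4]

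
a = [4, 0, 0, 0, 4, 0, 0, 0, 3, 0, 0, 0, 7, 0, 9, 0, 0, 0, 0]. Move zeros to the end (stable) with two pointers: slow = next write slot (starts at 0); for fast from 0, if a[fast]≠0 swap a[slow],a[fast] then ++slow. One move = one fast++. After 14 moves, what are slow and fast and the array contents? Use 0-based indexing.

slow=4, fast=14, a=[4, 4, 3, 7, 0, 0, 0, 0, 0, 0, 0, 0, 0, 0, 9, 0, 0, 0, 0]

(s=0,f=0) a[fast]=4≠0 swap→a[0]=4 → slow++,fast++
(s=1,f=1) a[fast]=0 → fast++
(s=1,f=2) a[fast]=0 → fast++
(s=1,f=3) a[fast]=0 → fast++
(s=1,f=4) a[fast]=4≠0 swap→a[1]=4 → slow++,fast++
(s=2,f=5) a[fast]=0 → fast++
(s=2,f=6) a[fast]=0 → fast++
(s=2,f=7) a[fast]=0 → fast++
(s=2,f=8) a[fast]=3≠0 swap→a[2]=3 → slow++,fast++
(s=3,f=9) a[fast]=0 → fast++
(s=3,f=10) a[fast]=0 → fast++
(s=3,f=11) a[fast]=0 → fast++
(s=3,f=12) a[fast]=7≠0 swap→a[3]=7 → slow++,fast++
(s=4,f=13) a[fast]=0 → fast++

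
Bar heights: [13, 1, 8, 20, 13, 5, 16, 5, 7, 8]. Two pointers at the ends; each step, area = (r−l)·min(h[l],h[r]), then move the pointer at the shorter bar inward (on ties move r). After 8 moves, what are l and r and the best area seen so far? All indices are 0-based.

[0,9] min(13,8)*9=72 best=72 * → r--
[0,8] min(13,7)*8=56 best=72 → r--
[0,7] min(13,5)*7=35 best=72 → r--
[0,6] min(13,16)*6=78 best=78 * → l++
[1,6] min(1,16)*5=5 best=78 → l++
[2,6] min(8,16)*4=32 best=78 → l++
[3,6] min(20,16)*3=48 best=78 → r--
[3,5] min(20,5)*2=10 best=78 → r--

l=3, r=4, best area=78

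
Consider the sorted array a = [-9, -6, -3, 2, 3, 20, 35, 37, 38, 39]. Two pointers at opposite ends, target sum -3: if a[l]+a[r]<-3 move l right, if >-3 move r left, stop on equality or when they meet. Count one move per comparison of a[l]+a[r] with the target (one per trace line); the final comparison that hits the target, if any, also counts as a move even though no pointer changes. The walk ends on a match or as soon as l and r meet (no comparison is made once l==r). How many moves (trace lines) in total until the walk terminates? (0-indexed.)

l=0 r=9: -9+39=30 >-3, r--
l=0 r=8: -9+38=29 >-3, r--
l=0 r=7: -9+37=28 >-3, r--
l=0 r=6: -9+35=26 >-3, r--
l=0 r=5: -9+20=11 >-3, r--
l=0 r=4: -9+3=-6 <-3, l++
l=1 r=4: -6+3=-3, found

7 moves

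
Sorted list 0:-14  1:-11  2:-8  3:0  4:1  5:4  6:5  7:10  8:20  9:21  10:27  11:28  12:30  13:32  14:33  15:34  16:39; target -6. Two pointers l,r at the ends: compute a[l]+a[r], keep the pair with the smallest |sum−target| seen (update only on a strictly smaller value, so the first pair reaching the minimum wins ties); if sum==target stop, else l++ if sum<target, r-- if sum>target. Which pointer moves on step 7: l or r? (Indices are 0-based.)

l=0 r=16: -14+39=25 d=31 *, r--
l=0 r=15: -14+34=20 d=26 *, r--
l=0 r=14: -14+33=19 d=25 *, r--
l=0 r=13: -14+32=18 d=24 *, r--
l=0 r=12: -14+30=16 d=22 *, r--
l=0 r=11: -14+28=14 d=20 *, r--
l=0 r=10: -14+27=13 d=19 *, r--

r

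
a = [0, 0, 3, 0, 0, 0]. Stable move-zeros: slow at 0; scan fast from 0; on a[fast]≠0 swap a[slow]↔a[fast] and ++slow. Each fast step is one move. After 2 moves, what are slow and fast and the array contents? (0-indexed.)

slow=0, fast=2, a=[0, 0, 3, 0, 0, 0]

(s=0,f=0) a[fast]=0 → fast++
(s=0,f=1) a[fast]=0 → fast++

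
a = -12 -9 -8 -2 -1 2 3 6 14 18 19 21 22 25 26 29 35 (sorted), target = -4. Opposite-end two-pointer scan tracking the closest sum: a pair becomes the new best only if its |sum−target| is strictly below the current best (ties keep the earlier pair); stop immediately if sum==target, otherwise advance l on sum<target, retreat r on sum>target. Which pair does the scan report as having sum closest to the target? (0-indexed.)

pair (-9, 6) with sum -3 (|Δ|=1)

[0,16] -12+35=23 d=27 * → r--
[0,15] -12+29=17 d=21 * → r--
[0,14] -12+26=14 d=18 * → r--
[0,13] -12+25=13 d=17 * → r--
[0,12] -12+22=10 d=14 * → r--
[0,11] -12+21=9 d=13 * → r--
[0,10] -12+19=7 d=11 * → r--
[0,9] -12+18=6 d=10 * → r--
[0,8] -12+14=2 d=6 * → r--
[0,7] -12+6=-6 d=2 * → l++
[1,7] -9+6=-3 d=1 * → r--
[1,6] -9+3=-6 d=2 → l++
[2,6] -8+3=-5 d=1 → l++
[3,6] -2+3=1 d=5 → r--
[3,5] -2+2=0 d=4 → r--
[3,4] -2+-1=-3 d=1 → r--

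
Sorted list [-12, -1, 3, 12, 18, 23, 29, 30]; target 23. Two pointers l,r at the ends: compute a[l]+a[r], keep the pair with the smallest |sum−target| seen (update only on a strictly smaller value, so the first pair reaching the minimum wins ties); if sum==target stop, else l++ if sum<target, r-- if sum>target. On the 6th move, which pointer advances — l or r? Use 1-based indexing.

l=1 r=8: -12+30=18 d=5 *, l++
l=2 r=8: -1+30=29 d=6, r--
l=2 r=7: -1+29=28 d=5, r--
l=2 r=6: -1+23=22 d=1 *, l++
l=3 r=6: 3+23=26 d=3, r--
l=3 r=5: 3+18=21 d=2, l++

l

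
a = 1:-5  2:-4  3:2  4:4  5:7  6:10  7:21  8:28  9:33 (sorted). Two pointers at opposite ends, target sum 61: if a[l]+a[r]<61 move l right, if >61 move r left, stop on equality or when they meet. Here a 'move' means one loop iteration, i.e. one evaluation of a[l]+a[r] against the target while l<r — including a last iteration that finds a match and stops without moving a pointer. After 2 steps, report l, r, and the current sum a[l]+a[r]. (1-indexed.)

l=1 r=9: -5+33=28 <61, l++
l=2 r=9: -4+33=29 <61, l++

l=3, r=9, sum=35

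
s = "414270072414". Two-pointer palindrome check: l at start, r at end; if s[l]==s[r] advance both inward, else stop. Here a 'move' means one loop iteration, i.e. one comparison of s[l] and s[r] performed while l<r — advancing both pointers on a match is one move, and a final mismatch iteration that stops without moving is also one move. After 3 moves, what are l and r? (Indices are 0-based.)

l=0 r=11: '4'=='4', l++,r--
l=1 r=10: '1'=='1', l++,r--
l=2 r=9: '4'=='4', l++,r--

l=3, r=8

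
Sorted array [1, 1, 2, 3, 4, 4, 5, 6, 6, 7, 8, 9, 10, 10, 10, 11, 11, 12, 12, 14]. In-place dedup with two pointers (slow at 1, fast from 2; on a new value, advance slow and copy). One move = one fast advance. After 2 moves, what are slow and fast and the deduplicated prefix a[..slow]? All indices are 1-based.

slow=2, fast=4, prefix=[1, 2]

(s=1,f=2) a[fast]=1=a[slow] dup → fast++
(s=1,f=3) a[fast]=2≠a[slow]=1 write a[2]=2 → slow++,fast++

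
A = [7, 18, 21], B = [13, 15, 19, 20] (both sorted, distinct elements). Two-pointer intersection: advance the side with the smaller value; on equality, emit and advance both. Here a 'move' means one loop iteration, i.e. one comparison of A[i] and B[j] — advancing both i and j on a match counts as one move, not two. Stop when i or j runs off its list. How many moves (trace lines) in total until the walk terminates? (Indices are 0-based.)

6 moves

[i=0,j=0] 7<13 → i++
[i=1,j=0] 18>13 → j++
[i=1,j=1] 18>15 → j++
[i=1,j=2] 18<19 → i++
[i=2,j=2] 21>19 → j++
[i=2,j=3] 21>20 → j++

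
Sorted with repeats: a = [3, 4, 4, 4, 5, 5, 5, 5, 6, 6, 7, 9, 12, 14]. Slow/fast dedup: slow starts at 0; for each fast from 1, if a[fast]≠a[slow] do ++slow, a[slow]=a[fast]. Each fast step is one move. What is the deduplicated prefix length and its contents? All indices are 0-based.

(s=0,f=1) a[fast]=4≠a[slow]=3 write a[1]=4 → slow++,fast++
(s=1,f=2) a[fast]=4=a[slow] dup → fast++
(s=1,f=3) a[fast]=4=a[slow] dup → fast++
(s=1,f=4) a[fast]=5≠a[slow]=4 write a[2]=5 → slow++,fast++
(s=2,f=5) a[fast]=5=a[slow] dup → fast++
(s=2,f=6) a[fast]=5=a[slow] dup → fast++
(s=2,f=7) a[fast]=5=a[slow] dup → fast++
(s=2,f=8) a[fast]=6≠a[slow]=5 write a[3]=6 → slow++,fast++
(s=3,f=9) a[fast]=6=a[slow] dup → fast++
(s=3,f=10) a[fast]=7≠a[slow]=6 write a[4]=7 → slow++,fast++
(s=4,f=11) a[fast]=9≠a[slow]=7 write a[5]=9 → slow++,fast++
(s=5,f=12) a[fast]=12≠a[slow]=9 write a[6]=12 → slow++,fast++
(s=6,f=13) a[fast]=14≠a[slow]=12 write a[7]=14 → slow++,fast++

length 8; prefix = [3, 4, 5, 6, 7, 9, 12, 14]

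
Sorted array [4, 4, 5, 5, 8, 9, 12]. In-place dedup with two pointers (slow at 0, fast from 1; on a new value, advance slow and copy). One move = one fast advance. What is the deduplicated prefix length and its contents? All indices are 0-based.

slow=0 fast=1: a[fast]=4=a[slow] dup, fast++
slow=0 fast=2: a[fast]=5≠a[slow]=4 write a[1]=5, slow++,fast++
slow=1 fast=3: a[fast]=5=a[slow] dup, fast++
slow=1 fast=4: a[fast]=8≠a[slow]=5 write a[2]=8, slow++,fast++
slow=2 fast=5: a[fast]=9≠a[slow]=8 write a[3]=9, slow++,fast++
slow=3 fast=6: a[fast]=12≠a[slow]=9 write a[4]=12, slow++,fast++

length 5; prefix = [4, 5, 8, 9, 12]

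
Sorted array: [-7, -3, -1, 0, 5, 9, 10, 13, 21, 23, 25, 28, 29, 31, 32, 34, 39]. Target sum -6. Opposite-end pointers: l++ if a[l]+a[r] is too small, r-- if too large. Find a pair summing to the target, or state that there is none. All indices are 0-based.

no pair

[0,16] -7+39=32 >-6 → r--
[0,15] -7+34=27 >-6 → r--
[0,14] -7+32=25 >-6 → r--
[0,13] -7+31=24 >-6 → r--
[0,12] -7+29=22 >-6 → r--
[0,11] -7+28=21 >-6 → r--
[0,10] -7+25=18 >-6 → r--
[0,9] -7+23=16 >-6 → r--
[0,8] -7+21=14 >-6 → r--
[0,7] -7+13=6 >-6 → r--
[0,6] -7+10=3 >-6 → r--
[0,5] -7+9=2 >-6 → r--
[0,4] -7+5=-2 >-6 → r--
[0,3] -7+0=-7 <-6 → l++
[1,3] -3+0=-3 >-6 → r--
[1,2] -3+-1=-4 >-6 → r--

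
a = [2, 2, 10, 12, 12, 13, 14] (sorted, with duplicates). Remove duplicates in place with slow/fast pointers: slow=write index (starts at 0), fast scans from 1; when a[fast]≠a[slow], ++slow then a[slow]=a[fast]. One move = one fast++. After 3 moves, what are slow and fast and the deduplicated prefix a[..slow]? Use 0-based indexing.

(s=0,f=1) a[fast]=2=a[slow] dup → fast++
(s=0,f=2) a[fast]=10≠a[slow]=2 write a[1]=10 → slow++,fast++
(s=1,f=3) a[fast]=12≠a[slow]=10 write a[2]=12 → slow++,fast++

slow=2, fast=4, prefix=[2, 10, 12]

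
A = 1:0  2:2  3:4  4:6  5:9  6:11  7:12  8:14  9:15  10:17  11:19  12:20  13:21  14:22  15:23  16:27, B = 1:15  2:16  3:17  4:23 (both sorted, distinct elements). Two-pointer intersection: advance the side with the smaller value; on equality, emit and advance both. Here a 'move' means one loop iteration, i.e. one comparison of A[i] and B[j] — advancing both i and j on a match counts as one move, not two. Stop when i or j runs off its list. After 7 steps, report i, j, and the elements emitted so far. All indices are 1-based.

i=8, j=1, emitted=[]

i=1 j=1: 0<15, i++
i=2 j=1: 2<15, i++
i=3 j=1: 4<15, i++
i=4 j=1: 6<15, i++
i=5 j=1: 9<15, i++
i=6 j=1: 11<15, i++
i=7 j=1: 12<15, i++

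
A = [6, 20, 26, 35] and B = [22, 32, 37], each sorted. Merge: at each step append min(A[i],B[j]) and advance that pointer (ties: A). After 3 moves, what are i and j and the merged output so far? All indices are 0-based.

i=2, j=1, merged so far=[6, 20, 22]

i=0 j=0: A[i]=6<=B[j]=22 take 6, i++
i=1 j=0: A[i]=20<=B[j]=22 take 20, i++
i=2 j=0: A[i]=26>B[j]=22 take 22, j++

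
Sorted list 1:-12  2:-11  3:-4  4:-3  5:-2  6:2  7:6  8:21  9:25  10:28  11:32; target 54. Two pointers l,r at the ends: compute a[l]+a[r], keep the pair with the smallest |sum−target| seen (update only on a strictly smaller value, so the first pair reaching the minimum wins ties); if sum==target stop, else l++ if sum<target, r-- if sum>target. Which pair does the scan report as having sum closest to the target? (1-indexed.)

pair (21, 32) with sum 53 (|Δ|=1)

[1,11] -12+32=20 d=34 * → l++
[2,11] -11+32=21 d=33 * → l++
[3,11] -4+32=28 d=26 * → l++
[4,11] -3+32=29 d=25 * → l++
[5,11] -2+32=30 d=24 * → l++
[6,11] 2+32=34 d=20 * → l++
[7,11] 6+32=38 d=16 * → l++
[8,11] 21+32=53 d=1 * → l++
[9,11] 25+32=57 d=3 → r--
[9,10] 25+28=53 d=1 → l++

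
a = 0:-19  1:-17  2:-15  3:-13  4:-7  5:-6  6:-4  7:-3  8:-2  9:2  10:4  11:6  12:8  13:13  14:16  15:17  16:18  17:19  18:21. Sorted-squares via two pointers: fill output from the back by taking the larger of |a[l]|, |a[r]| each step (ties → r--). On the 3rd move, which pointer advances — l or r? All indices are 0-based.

l=0 r=18: |-19|<=|21| out[18]=441, r--
l=0 r=17: |-19|<=|19| out[17]=361, r--
l=0 r=16: |-19|>|18| out[16]=361, l++

l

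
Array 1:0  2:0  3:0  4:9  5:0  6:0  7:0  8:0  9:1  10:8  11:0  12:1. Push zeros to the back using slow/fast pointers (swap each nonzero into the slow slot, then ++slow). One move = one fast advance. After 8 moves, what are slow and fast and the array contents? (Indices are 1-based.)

slow=2, fast=9, a=[9, 0, 0, 0, 0, 0, 0, 0, 1, 8, 0, 1]

(s=1,f=1) a[fast]=0 → fast++
(s=1,f=2) a[fast]=0 → fast++
(s=1,f=3) a[fast]=0 → fast++
(s=1,f=4) a[fast]=9≠0 swap→a[1]=9 → slow++,fast++
(s=2,f=5) a[fast]=0 → fast++
(s=2,f=6) a[fast]=0 → fast++
(s=2,f=7) a[fast]=0 → fast++
(s=2,f=8) a[fast]=0 → fast++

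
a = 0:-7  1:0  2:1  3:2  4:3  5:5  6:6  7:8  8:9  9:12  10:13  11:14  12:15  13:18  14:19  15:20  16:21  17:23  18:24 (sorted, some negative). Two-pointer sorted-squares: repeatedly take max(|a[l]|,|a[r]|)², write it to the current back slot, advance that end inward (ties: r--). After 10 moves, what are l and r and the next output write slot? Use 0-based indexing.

l=0 r=18: |-7|<=|24| out[18]=576, r--
l=0 r=17: |-7|<=|23| out[17]=529, r--
l=0 r=16: |-7|<=|21| out[16]=441, r--
l=0 r=15: |-7|<=|20| out[15]=400, r--
l=0 r=14: |-7|<=|19| out[14]=361, r--
l=0 r=13: |-7|<=|18| out[13]=324, r--
l=0 r=12: |-7|<=|15| out[12]=225, r--
l=0 r=11: |-7|<=|14| out[11]=196, r--
l=0 r=10: |-7|<=|13| out[10]=169, r--
l=0 r=9: |-7|<=|12| out[9]=144, r--

l=0, r=8, next write slot=8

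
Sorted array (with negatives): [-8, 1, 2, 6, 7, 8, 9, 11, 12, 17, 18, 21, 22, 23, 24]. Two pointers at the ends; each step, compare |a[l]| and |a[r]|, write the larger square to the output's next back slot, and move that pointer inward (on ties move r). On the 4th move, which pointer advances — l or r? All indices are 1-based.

r

l=1 r=15: |-8|<=|24| out[15]=576, r--
l=1 r=14: |-8|<=|23| out[14]=529, r--
l=1 r=13: |-8|<=|22| out[13]=484, r--
l=1 r=12: |-8|<=|21| out[12]=441, r--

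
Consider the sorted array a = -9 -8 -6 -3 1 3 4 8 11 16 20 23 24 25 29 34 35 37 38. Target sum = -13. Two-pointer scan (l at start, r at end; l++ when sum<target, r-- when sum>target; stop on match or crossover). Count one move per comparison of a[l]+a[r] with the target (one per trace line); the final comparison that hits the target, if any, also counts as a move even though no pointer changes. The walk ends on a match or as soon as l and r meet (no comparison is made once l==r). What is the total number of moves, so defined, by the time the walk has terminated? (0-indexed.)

[0,18] -9+38=29 >-13 → r--
[0,17] -9+37=28 >-13 → r--
[0,16] -9+35=26 >-13 → r--
[0,15] -9+34=25 >-13 → r--
[0,14] -9+29=20 >-13 → r--
[0,13] -9+25=16 >-13 → r--
[0,12] -9+24=15 >-13 → r--
[0,11] -9+23=14 >-13 → r--
[0,10] -9+20=11 >-13 → r--
[0,9] -9+16=7 >-13 → r--
[0,8] -9+11=2 >-13 → r--
[0,7] -9+8=-1 >-13 → r--
[0,6] -9+4=-5 >-13 → r--
[0,5] -9+3=-6 >-13 → r--
[0,4] -9+1=-8 >-13 → r--
[0,3] -9+-3=-12 >-13 → r--
[0,2] -9+-6=-15 <-13 → l++
[1,2] -8+-6=-14 <-13 → l++

18 moves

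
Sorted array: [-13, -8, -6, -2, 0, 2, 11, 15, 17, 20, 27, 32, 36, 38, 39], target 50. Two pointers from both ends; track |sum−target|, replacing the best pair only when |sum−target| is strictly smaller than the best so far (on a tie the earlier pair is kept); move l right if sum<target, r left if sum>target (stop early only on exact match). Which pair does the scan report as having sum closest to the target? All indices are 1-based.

l=1 r=15: -13+39=26 d=24 *, l++
l=2 r=15: -8+39=31 d=19 *, l++
l=3 r=15: -6+39=33 d=17 *, l++
l=4 r=15: -2+39=37 d=13 *, l++
l=5 r=15: 0+39=39 d=11 *, l++
l=6 r=15: 2+39=41 d=9 *, l++
l=7 r=15: 11+39=50 d=0 *, stop

pair (11, 39) with sum 50 (|Δ|=0)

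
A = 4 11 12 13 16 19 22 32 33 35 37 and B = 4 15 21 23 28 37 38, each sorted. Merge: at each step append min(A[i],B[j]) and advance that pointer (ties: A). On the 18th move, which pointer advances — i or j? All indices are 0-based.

j

i=0 j=0: A[i]=4<=B[j]=4 take 4, i++
i=1 j=0: A[i]=11>B[j]=4 take 4, j++
i=1 j=1: A[i]=11<=B[j]=15 take 11, i++
i=2 j=1: A[i]=12<=B[j]=15 take 12, i++
i=3 j=1: A[i]=13<=B[j]=15 take 13, i++
i=4 j=1: A[i]=16>B[j]=15 take 15, j++
i=4 j=2: A[i]=16<=B[j]=21 take 16, i++
i=5 j=2: A[i]=19<=B[j]=21 take 19, i++
i=6 j=2: A[i]=22>B[j]=21 take 21, j++
i=6 j=3: A[i]=22<=B[j]=23 take 22, i++
i=7 j=3: A[i]=32>B[j]=23 take 23, j++
i=7 j=4: A[i]=32>B[j]=28 take 28, j++
i=7 j=5: A[i]=32<=B[j]=37 take 32, i++
i=8 j=5: A[i]=33<=B[j]=37 take 33, i++
i=9 j=5: A[i]=35<=B[j]=37 take 35, i++
i=10 j=5: A[i]=37<=B[j]=37 take 37, i++
i=11 j=5: A done, take B[j]=37, j++
i=11 j=6: A done, take B[j]=38, j++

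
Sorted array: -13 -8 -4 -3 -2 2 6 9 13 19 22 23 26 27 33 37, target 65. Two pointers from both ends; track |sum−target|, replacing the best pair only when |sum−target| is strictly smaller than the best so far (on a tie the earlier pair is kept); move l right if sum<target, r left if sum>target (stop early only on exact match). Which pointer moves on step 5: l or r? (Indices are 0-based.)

l

[0,15] -13+37=24 d=41 * → l++
[1,15] -8+37=29 d=36 * → l++
[2,15] -4+37=33 d=32 * → l++
[3,15] -3+37=34 d=31 * → l++
[4,15] -2+37=35 d=30 * → l++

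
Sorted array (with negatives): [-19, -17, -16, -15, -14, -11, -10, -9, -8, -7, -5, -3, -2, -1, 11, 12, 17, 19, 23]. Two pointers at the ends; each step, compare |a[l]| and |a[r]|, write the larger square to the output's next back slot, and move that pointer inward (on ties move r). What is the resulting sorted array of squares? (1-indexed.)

[1, 4, 9, 25, 49, 64, 81, 100, 121, 121, 144, 196, 225, 256, 289, 289, 361, 361, 529]

[1,19] |-19|<=|23| out[19]=529 → r--
[1,18] |-19|<=|19| out[18]=361 → r--
[1,17] |-19|>|17| out[17]=361 → l++
[2,17] |-17|<=|17| out[16]=289 → r--
[2,16] |-17|>|12| out[15]=289 → l++
[3,16] |-16|>|12| out[14]=256 → l++
[4,16] |-15|>|12| out[13]=225 → l++
[5,16] |-14|>|12| out[12]=196 → l++
[6,16] |-11|<=|12| out[11]=144 → r--
[6,15] |-11|<=|11| out[10]=121 → r--
[6,14] |-11|>|-1| out[9]=121 → l++
[7,14] |-10|>|-1| out[8]=100 → l++
[8,14] |-9|>|-1| out[7]=81 → l++
[9,14] |-8|>|-1| out[6]=64 → l++
[10,14] |-7|>|-1| out[5]=49 → l++
[11,14] |-5|>|-1| out[4]=25 → l++
[12,14] |-3|>|-1| out[3]=9 → l++
[13,14] |-2|>|-1| out[2]=4 → l++
[14,14] |-1|<=|-1| out[1]=1 → r--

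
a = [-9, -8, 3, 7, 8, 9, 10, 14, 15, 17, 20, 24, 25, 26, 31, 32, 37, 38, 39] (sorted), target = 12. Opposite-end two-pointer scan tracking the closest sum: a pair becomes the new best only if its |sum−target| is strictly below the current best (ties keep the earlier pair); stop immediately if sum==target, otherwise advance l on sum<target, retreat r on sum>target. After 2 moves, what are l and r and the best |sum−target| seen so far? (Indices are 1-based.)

l=1, r=17, best |Δ|=17

[1,19] -9+39=30 d=18 * → r--
[1,18] -9+38=29 d=17 * → r--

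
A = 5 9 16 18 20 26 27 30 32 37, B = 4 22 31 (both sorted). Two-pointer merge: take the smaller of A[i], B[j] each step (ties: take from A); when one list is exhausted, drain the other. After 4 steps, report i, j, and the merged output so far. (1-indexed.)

[i=1,j=1] A[i]=5>B[j]=4 take 4 → j++
[i=1,j=2] A[i]=5<=B[j]=22 take 5 → i++
[i=2,j=2] A[i]=9<=B[j]=22 take 9 → i++
[i=3,j=2] A[i]=16<=B[j]=22 take 16 → i++

i=4, j=2, merged so far=[4, 5, 9, 16]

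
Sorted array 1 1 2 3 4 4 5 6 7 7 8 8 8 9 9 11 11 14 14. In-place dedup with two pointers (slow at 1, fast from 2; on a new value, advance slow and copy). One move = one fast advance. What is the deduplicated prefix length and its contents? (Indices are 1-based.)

(s=1,f=2) a[fast]=1=a[slow] dup → fast++
(s=1,f=3) a[fast]=2≠a[slow]=1 write a[2]=2 → slow++,fast++
(s=2,f=4) a[fast]=3≠a[slow]=2 write a[3]=3 → slow++,fast++
(s=3,f=5) a[fast]=4≠a[slow]=3 write a[4]=4 → slow++,fast++
(s=4,f=6) a[fast]=4=a[slow] dup → fast++
(s=4,f=7) a[fast]=5≠a[slow]=4 write a[5]=5 → slow++,fast++
(s=5,f=8) a[fast]=6≠a[slow]=5 write a[6]=6 → slow++,fast++
(s=6,f=9) a[fast]=7≠a[slow]=6 write a[7]=7 → slow++,fast++
(s=7,f=10) a[fast]=7=a[slow] dup → fast++
(s=7,f=11) a[fast]=8≠a[slow]=7 write a[8]=8 → slow++,fast++
(s=8,f=12) a[fast]=8=a[slow] dup → fast++
(s=8,f=13) a[fast]=8=a[slow] dup → fast++
(s=8,f=14) a[fast]=9≠a[slow]=8 write a[9]=9 → slow++,fast++
(s=9,f=15) a[fast]=9=a[slow] dup → fast++
(s=9,f=16) a[fast]=11≠a[slow]=9 write a[10]=11 → slow++,fast++
(s=10,f=17) a[fast]=11=a[slow] dup → fast++
(s=10,f=18) a[fast]=14≠a[slow]=11 write a[11]=14 → slow++,fast++
(s=11,f=19) a[fast]=14=a[slow] dup → fast++

length 11; prefix = [1, 2, 3, 4, 5, 6, 7, 8, 9, 11, 14]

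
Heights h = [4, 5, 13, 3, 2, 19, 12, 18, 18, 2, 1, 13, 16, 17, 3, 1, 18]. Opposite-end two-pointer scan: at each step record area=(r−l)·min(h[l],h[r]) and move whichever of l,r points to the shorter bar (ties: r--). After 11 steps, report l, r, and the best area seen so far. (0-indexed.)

l=5, r=10, best area=198

l=0 r=16: min(4,18)*16=64 best=64 *, l++
l=1 r=16: min(5,18)*15=75 best=75 *, l++
l=2 r=16: min(13,18)*14=182 best=182 *, l++
l=3 r=16: min(3,18)*13=39 best=182, l++
l=4 r=16: min(2,18)*12=24 best=182, l++
l=5 r=16: min(19,18)*11=198 best=198 *, r--
l=5 r=15: min(19,1)*10=10 best=198, r--
l=5 r=14: min(19,3)*9=27 best=198, r--
l=5 r=13: min(19,17)*8=136 best=198, r--
l=5 r=12: min(19,16)*7=112 best=198, r--
l=5 r=11: min(19,13)*6=78 best=198, r--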